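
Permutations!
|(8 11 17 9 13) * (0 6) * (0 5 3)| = |(0 6 5 3)(8 11 17 9 13)| = 20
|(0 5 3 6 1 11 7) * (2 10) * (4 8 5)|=18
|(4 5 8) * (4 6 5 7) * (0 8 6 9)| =6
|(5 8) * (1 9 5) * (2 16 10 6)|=|(1 9 5 8)(2 16 10 6)|=4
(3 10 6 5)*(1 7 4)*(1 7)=(3 10 6 5)(4 7)=[0, 1, 2, 10, 7, 3, 5, 4, 8, 9, 6]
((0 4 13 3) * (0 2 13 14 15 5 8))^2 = (0 14 5)(2 3 13)(4 15 8) = [14, 1, 3, 13, 15, 0, 6, 7, 4, 9, 10, 11, 12, 2, 5, 8]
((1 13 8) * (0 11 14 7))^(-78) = (0 14)(7 11) = [14, 1, 2, 3, 4, 5, 6, 11, 8, 9, 10, 7, 12, 13, 0]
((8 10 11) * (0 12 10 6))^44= [10, 1, 2, 3, 4, 5, 12, 7, 0, 9, 8, 6, 11]= (0 10 8)(6 12 11)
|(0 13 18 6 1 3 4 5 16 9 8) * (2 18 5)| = 6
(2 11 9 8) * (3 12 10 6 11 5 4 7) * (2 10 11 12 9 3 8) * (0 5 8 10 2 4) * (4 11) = (0 5)(2 8)(3 9 11)(4 7 10 6 12) = [5, 1, 8, 9, 7, 0, 12, 10, 2, 11, 6, 3, 4]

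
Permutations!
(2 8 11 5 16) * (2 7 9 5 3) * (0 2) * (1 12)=(0 2 8 11 3)(1 12)(5 16 7 9)=[2, 12, 8, 0, 4, 16, 6, 9, 11, 5, 10, 3, 1, 13, 14, 15, 7]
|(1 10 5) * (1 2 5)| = 2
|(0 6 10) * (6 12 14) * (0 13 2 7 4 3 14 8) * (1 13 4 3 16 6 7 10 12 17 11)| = 12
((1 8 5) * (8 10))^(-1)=(1 5 8 10)=[0, 5, 2, 3, 4, 8, 6, 7, 10, 9, 1]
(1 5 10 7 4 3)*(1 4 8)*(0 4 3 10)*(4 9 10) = (0 9 10 7 8 1 5) = [9, 5, 2, 3, 4, 0, 6, 8, 1, 10, 7]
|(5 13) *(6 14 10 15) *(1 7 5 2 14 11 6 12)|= 18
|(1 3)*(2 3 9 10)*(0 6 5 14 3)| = |(0 6 5 14 3 1 9 10 2)| = 9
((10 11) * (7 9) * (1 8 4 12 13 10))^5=[0, 10, 2, 3, 1, 5, 6, 9, 11, 7, 12, 13, 8, 4]=(1 10 12 8 11 13 4)(7 9)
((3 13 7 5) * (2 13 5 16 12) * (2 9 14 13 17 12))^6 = (2 7 14 12)(9 17 16 13) = [0, 1, 7, 3, 4, 5, 6, 14, 8, 17, 10, 11, 2, 9, 12, 15, 13, 16]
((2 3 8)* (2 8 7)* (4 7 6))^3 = [0, 1, 4, 7, 3, 5, 2, 6, 8] = (8)(2 4 3 7 6)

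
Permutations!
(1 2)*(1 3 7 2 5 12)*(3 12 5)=(1 3 7 2 12)=[0, 3, 12, 7, 4, 5, 6, 2, 8, 9, 10, 11, 1]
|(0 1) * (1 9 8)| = 4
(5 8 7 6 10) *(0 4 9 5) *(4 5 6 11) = (0 5 8 7 11 4 9 6 10) = [5, 1, 2, 3, 9, 8, 10, 11, 7, 6, 0, 4]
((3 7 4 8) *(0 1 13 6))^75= (0 6 13 1)(3 8 4 7)= [6, 0, 2, 8, 7, 5, 13, 3, 4, 9, 10, 11, 12, 1]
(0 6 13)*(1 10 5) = (0 6 13)(1 10 5) = [6, 10, 2, 3, 4, 1, 13, 7, 8, 9, 5, 11, 12, 0]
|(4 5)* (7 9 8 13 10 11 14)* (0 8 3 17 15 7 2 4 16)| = 10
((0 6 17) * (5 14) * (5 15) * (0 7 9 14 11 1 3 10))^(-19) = (0 14 3 7 11 6 15 10 9 1 17 5) = [14, 17, 2, 7, 4, 0, 15, 11, 8, 1, 9, 6, 12, 13, 3, 10, 16, 5]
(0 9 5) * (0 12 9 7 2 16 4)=(0 7 2 16 4)(5 12 9)=[7, 1, 16, 3, 0, 12, 6, 2, 8, 5, 10, 11, 9, 13, 14, 15, 4]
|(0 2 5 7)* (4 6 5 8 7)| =|(0 2 8 7)(4 6 5)| =12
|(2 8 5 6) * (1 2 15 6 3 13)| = 6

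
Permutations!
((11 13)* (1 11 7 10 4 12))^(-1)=(1 12 4 10 7 13 11)=[0, 12, 2, 3, 10, 5, 6, 13, 8, 9, 7, 1, 4, 11]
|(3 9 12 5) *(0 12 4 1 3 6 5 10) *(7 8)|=12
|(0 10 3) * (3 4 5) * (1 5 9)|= 7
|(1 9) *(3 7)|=|(1 9)(3 7)|=2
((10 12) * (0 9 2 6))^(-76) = (12) = [0, 1, 2, 3, 4, 5, 6, 7, 8, 9, 10, 11, 12]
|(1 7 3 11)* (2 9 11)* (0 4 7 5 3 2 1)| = |(0 4 7 2 9 11)(1 5 3)| = 6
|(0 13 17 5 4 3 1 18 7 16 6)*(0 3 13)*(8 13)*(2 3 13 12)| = |(1 18 7 16 6 13 17 5 4 8 12 2 3)| = 13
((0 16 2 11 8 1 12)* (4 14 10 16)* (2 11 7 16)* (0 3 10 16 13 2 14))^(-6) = [0, 3, 2, 14, 4, 5, 6, 7, 12, 9, 16, 1, 10, 13, 11, 15, 8] = (1 3 14 11)(8 12 10 16)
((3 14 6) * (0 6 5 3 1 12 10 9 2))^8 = (0 6 1 12 10 9 2)(3 5 14) = [6, 12, 0, 5, 4, 14, 1, 7, 8, 2, 9, 11, 10, 13, 3]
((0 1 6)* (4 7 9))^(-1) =[6, 0, 2, 3, 9, 5, 1, 4, 8, 7] =(0 6 1)(4 9 7)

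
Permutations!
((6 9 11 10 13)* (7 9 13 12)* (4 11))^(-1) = (4 9 7 12 10 11)(6 13) = [0, 1, 2, 3, 9, 5, 13, 12, 8, 7, 11, 4, 10, 6]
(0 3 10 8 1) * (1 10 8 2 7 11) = (0 3 8 10 2 7 11 1) = [3, 0, 7, 8, 4, 5, 6, 11, 10, 9, 2, 1]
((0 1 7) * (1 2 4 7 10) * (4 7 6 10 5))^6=(1 5 4 6 10)=[0, 5, 2, 3, 6, 4, 10, 7, 8, 9, 1]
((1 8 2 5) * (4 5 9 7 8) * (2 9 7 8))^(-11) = (1 4 5)(2 7)(8 9) = [0, 4, 7, 3, 5, 1, 6, 2, 9, 8]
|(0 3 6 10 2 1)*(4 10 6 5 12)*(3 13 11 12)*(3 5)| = |(0 13 11 12 4 10 2 1)| = 8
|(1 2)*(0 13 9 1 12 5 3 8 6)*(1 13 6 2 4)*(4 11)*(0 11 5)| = 10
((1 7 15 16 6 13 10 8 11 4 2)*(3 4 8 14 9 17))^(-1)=[0, 2, 4, 17, 3, 5, 16, 1, 11, 14, 13, 8, 12, 6, 10, 7, 15, 9]=(1 2 4 3 17 9 14 10 13 6 16 15 7)(8 11)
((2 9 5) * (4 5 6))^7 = (2 6 5 9 4) = [0, 1, 6, 3, 2, 9, 5, 7, 8, 4]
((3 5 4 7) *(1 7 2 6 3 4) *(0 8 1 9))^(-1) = (0 9 5 3 6 2 4 7 1 8) = [9, 8, 4, 6, 7, 3, 2, 1, 0, 5]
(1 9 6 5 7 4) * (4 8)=(1 9 6 5 7 8 4)=[0, 9, 2, 3, 1, 7, 5, 8, 4, 6]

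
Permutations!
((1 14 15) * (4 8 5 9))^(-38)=(1 14 15)(4 5)(8 9)=[0, 14, 2, 3, 5, 4, 6, 7, 9, 8, 10, 11, 12, 13, 15, 1]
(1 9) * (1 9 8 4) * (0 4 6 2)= [4, 8, 0, 3, 1, 5, 2, 7, 6, 9]= (9)(0 4 1 8 6 2)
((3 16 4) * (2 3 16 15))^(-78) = (16) = [0, 1, 2, 3, 4, 5, 6, 7, 8, 9, 10, 11, 12, 13, 14, 15, 16]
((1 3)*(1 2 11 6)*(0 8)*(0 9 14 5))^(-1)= (0 5 14 9 8)(1 6 11 2 3)= [5, 6, 3, 1, 4, 14, 11, 7, 0, 8, 10, 2, 12, 13, 9]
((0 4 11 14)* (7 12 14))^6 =(14) =[0, 1, 2, 3, 4, 5, 6, 7, 8, 9, 10, 11, 12, 13, 14]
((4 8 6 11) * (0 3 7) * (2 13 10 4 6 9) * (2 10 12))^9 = [0, 1, 2, 3, 8, 5, 11, 7, 9, 10, 4, 6, 12, 13] = (13)(4 8 9 10)(6 11)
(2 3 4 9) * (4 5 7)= (2 3 5 7 4 9)= [0, 1, 3, 5, 9, 7, 6, 4, 8, 2]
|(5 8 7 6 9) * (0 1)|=10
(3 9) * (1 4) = (1 4)(3 9) = [0, 4, 2, 9, 1, 5, 6, 7, 8, 3]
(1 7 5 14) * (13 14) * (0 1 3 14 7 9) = (0 1 9)(3 14)(5 13 7) = [1, 9, 2, 14, 4, 13, 6, 5, 8, 0, 10, 11, 12, 7, 3]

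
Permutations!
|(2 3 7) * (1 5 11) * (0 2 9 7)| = 6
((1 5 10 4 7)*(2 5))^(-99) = (1 10)(2 4)(5 7) = [0, 10, 4, 3, 2, 7, 6, 5, 8, 9, 1]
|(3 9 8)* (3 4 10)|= 5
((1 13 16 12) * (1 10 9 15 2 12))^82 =(1 13 16)(2 10 15 12 9) =[0, 13, 10, 3, 4, 5, 6, 7, 8, 2, 15, 11, 9, 16, 14, 12, 1]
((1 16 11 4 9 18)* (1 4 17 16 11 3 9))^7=[0, 4, 2, 16, 18, 5, 6, 7, 8, 3, 10, 1, 12, 13, 14, 15, 17, 11, 9]=(1 4 18 9 3 16 17 11)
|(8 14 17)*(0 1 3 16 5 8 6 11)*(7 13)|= |(0 1 3 16 5 8 14 17 6 11)(7 13)|= 10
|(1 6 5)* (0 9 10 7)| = 12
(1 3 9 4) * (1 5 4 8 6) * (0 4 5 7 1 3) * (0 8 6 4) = (1 8 4 7)(3 9 6) = [0, 8, 2, 9, 7, 5, 3, 1, 4, 6]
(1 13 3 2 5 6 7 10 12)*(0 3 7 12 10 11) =(0 3 2 5 6 12 1 13 7 11) =[3, 13, 5, 2, 4, 6, 12, 11, 8, 9, 10, 0, 1, 7]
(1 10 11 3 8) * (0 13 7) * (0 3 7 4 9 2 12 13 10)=(0 10 11 7 3 8 1)(2 12 13 4 9)=[10, 0, 12, 8, 9, 5, 6, 3, 1, 2, 11, 7, 13, 4]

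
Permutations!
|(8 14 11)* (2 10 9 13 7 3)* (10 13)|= |(2 13 7 3)(8 14 11)(9 10)|= 12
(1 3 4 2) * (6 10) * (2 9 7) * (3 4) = (1 4 9 7 2)(6 10) = [0, 4, 1, 3, 9, 5, 10, 2, 8, 7, 6]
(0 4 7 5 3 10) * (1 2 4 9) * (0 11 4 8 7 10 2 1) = [9, 1, 8, 2, 10, 3, 6, 5, 7, 0, 11, 4] = (0 9)(2 8 7 5 3)(4 10 11)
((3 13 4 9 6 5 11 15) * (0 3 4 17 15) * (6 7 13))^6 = (17)(0 3 6 5 11) = [3, 1, 2, 6, 4, 11, 5, 7, 8, 9, 10, 0, 12, 13, 14, 15, 16, 17]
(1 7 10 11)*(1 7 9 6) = (1 9 6)(7 10 11) = [0, 9, 2, 3, 4, 5, 1, 10, 8, 6, 11, 7]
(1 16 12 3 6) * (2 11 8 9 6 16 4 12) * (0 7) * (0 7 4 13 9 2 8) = (0 4 12 3 16 8 2 11)(1 13 9 6) = [4, 13, 11, 16, 12, 5, 1, 7, 2, 6, 10, 0, 3, 9, 14, 15, 8]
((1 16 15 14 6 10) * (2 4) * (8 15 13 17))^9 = [0, 1, 4, 3, 2, 5, 6, 7, 8, 9, 10, 11, 12, 13, 14, 15, 16, 17] = (17)(2 4)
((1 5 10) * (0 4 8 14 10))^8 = (0 4 8 14 10 1 5) = [4, 5, 2, 3, 8, 0, 6, 7, 14, 9, 1, 11, 12, 13, 10]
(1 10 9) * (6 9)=[0, 10, 2, 3, 4, 5, 9, 7, 8, 1, 6]=(1 10 6 9)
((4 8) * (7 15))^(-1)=[0, 1, 2, 3, 8, 5, 6, 15, 4, 9, 10, 11, 12, 13, 14, 7]=(4 8)(7 15)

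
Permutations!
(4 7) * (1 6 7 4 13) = (1 6 7 13) = [0, 6, 2, 3, 4, 5, 7, 13, 8, 9, 10, 11, 12, 1]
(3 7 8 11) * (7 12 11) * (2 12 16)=(2 12 11 3 16)(7 8)=[0, 1, 12, 16, 4, 5, 6, 8, 7, 9, 10, 3, 11, 13, 14, 15, 2]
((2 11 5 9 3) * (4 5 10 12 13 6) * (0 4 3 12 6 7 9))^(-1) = (0 5 4)(2 3 6 10 11)(7 13 12 9) = [5, 1, 3, 6, 0, 4, 10, 13, 8, 7, 11, 2, 9, 12]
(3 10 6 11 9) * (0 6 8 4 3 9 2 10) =(0 6 11 2 10 8 4 3) =[6, 1, 10, 0, 3, 5, 11, 7, 4, 9, 8, 2]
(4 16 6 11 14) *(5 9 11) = (4 16 6 5 9 11 14) = [0, 1, 2, 3, 16, 9, 5, 7, 8, 11, 10, 14, 12, 13, 4, 15, 6]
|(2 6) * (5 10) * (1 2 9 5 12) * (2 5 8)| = 4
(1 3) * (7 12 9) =(1 3)(7 12 9) =[0, 3, 2, 1, 4, 5, 6, 12, 8, 7, 10, 11, 9]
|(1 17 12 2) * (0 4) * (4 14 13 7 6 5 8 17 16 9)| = |(0 14 13 7 6 5 8 17 12 2 1 16 9 4)| = 14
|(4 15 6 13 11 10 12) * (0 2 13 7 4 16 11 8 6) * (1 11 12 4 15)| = 28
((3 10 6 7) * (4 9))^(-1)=(3 7 6 10)(4 9)=[0, 1, 2, 7, 9, 5, 10, 6, 8, 4, 3]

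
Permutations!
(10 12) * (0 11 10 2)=(0 11 10 12 2)=[11, 1, 0, 3, 4, 5, 6, 7, 8, 9, 12, 10, 2]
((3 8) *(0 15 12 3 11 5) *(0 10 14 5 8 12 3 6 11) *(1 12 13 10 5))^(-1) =(0 8 11 6 12 1 14 10 13 3 15) =[8, 14, 2, 15, 4, 5, 12, 7, 11, 9, 13, 6, 1, 3, 10, 0]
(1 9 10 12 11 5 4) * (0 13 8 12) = (0 13 8 12 11 5 4 1 9 10) = [13, 9, 2, 3, 1, 4, 6, 7, 12, 10, 0, 5, 11, 8]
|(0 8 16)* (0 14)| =|(0 8 16 14)| =4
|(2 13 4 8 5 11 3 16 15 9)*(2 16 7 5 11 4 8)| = |(2 13 8 11 3 7 5 4)(9 16 15)| = 24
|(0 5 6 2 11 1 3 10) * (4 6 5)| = 8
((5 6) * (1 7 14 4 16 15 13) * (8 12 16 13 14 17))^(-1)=[0, 13, 2, 3, 14, 6, 5, 1, 17, 9, 10, 11, 8, 4, 15, 16, 12, 7]=(1 13 4 14 15 16 12 8 17 7)(5 6)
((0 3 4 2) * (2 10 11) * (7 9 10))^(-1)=(0 2 11 10 9 7 4 3)=[2, 1, 11, 0, 3, 5, 6, 4, 8, 7, 9, 10]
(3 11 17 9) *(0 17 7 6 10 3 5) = [17, 1, 2, 11, 4, 0, 10, 6, 8, 5, 3, 7, 12, 13, 14, 15, 16, 9] = (0 17 9 5)(3 11 7 6 10)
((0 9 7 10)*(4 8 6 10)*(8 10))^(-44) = [9, 1, 2, 3, 10, 5, 6, 4, 8, 7, 0] = (0 9 7 4 10)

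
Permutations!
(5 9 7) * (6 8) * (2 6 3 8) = [0, 1, 6, 8, 4, 9, 2, 5, 3, 7] = (2 6)(3 8)(5 9 7)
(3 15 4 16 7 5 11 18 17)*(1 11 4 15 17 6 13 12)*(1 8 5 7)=(1 11 18 6 13 12 8 5 4 16)(3 17)=[0, 11, 2, 17, 16, 4, 13, 7, 5, 9, 10, 18, 8, 12, 14, 15, 1, 3, 6]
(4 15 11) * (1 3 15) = (1 3 15 11 4) = [0, 3, 2, 15, 1, 5, 6, 7, 8, 9, 10, 4, 12, 13, 14, 11]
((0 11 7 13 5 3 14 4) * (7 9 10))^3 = [10, 1, 2, 0, 9, 4, 6, 3, 8, 13, 5, 7, 12, 14, 11] = (0 10 5 4 9 13 14 11 7 3)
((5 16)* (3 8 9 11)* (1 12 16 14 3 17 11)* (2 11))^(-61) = (1 5 8 12 14 9 16 3)(2 17 11) = [0, 5, 17, 1, 4, 8, 6, 7, 12, 16, 10, 2, 14, 13, 9, 15, 3, 11]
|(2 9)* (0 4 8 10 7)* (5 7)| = |(0 4 8 10 5 7)(2 9)| = 6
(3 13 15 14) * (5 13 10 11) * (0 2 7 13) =(0 2 7 13 15 14 3 10 11 5) =[2, 1, 7, 10, 4, 0, 6, 13, 8, 9, 11, 5, 12, 15, 3, 14]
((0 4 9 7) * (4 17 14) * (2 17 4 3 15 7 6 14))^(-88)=(17)=[0, 1, 2, 3, 4, 5, 6, 7, 8, 9, 10, 11, 12, 13, 14, 15, 16, 17]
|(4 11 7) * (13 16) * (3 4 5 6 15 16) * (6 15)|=8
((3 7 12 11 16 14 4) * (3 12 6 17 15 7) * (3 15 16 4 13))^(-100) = [0, 1, 2, 17, 11, 5, 13, 14, 8, 9, 10, 12, 4, 6, 7, 16, 15, 3] = (3 17)(4 11 12)(6 13)(7 14)(15 16)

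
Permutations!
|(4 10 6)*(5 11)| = |(4 10 6)(5 11)| = 6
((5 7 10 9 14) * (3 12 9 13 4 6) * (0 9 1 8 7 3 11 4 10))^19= (0 9 14 5 3 12 1 8 7)(4 6 11)(10 13)= [9, 8, 2, 12, 6, 3, 11, 0, 7, 14, 13, 4, 1, 10, 5]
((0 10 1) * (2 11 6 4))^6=(2 6)(4 11)=[0, 1, 6, 3, 11, 5, 2, 7, 8, 9, 10, 4]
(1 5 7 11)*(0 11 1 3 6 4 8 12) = [11, 5, 2, 6, 8, 7, 4, 1, 12, 9, 10, 3, 0] = (0 11 3 6 4 8 12)(1 5 7)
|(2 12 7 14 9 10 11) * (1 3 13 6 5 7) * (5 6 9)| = |(1 3 13 9 10 11 2 12)(5 7 14)| = 24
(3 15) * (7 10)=(3 15)(7 10)=[0, 1, 2, 15, 4, 5, 6, 10, 8, 9, 7, 11, 12, 13, 14, 3]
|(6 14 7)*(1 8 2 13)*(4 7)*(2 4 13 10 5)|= 21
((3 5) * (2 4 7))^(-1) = [0, 1, 7, 5, 2, 3, 6, 4] = (2 7 4)(3 5)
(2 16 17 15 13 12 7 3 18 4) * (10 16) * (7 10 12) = (2 12 10 16 17 15 13 7 3 18 4) = [0, 1, 12, 18, 2, 5, 6, 3, 8, 9, 16, 11, 10, 7, 14, 13, 17, 15, 4]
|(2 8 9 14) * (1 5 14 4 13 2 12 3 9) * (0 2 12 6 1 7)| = |(0 2 8 7)(1 5 14 6)(3 9 4 13 12)| = 20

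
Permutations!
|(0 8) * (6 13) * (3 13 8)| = |(0 3 13 6 8)| = 5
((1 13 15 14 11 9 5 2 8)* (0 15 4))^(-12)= (0 4 13 1 8 2 5 9 11 14 15)= [4, 8, 5, 3, 13, 9, 6, 7, 2, 11, 10, 14, 12, 1, 15, 0]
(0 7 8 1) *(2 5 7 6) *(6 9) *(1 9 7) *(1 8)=(0 7 1)(2 5 8 9 6)=[7, 0, 5, 3, 4, 8, 2, 1, 9, 6]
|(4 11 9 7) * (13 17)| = 4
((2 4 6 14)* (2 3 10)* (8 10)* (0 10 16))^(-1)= (0 16 8 3 14 6 4 2 10)= [16, 1, 10, 14, 2, 5, 4, 7, 3, 9, 0, 11, 12, 13, 6, 15, 8]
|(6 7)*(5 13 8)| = |(5 13 8)(6 7)| = 6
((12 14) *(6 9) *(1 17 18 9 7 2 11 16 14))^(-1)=[0, 12, 7, 3, 4, 5, 9, 6, 8, 18, 10, 2, 14, 13, 16, 15, 11, 1, 17]=(1 12 14 16 11 2 7 6 9 18 17)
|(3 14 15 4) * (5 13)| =|(3 14 15 4)(5 13)| =4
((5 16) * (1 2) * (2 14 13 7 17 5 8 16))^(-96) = (1 13 17 2 14 7 5) = [0, 13, 14, 3, 4, 1, 6, 5, 8, 9, 10, 11, 12, 17, 7, 15, 16, 2]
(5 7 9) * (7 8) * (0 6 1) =(0 6 1)(5 8 7 9) =[6, 0, 2, 3, 4, 8, 1, 9, 7, 5]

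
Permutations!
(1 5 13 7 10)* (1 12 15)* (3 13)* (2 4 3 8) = (1 5 8 2 4 3 13 7 10 12 15) = [0, 5, 4, 13, 3, 8, 6, 10, 2, 9, 12, 11, 15, 7, 14, 1]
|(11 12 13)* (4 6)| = |(4 6)(11 12 13)| = 6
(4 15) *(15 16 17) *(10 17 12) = (4 16 12 10 17 15) = [0, 1, 2, 3, 16, 5, 6, 7, 8, 9, 17, 11, 10, 13, 14, 4, 12, 15]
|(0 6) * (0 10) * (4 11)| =6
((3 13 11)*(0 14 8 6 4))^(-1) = (0 4 6 8 14)(3 11 13) = [4, 1, 2, 11, 6, 5, 8, 7, 14, 9, 10, 13, 12, 3, 0]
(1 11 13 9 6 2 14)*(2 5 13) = [0, 11, 14, 3, 4, 13, 5, 7, 8, 6, 10, 2, 12, 9, 1] = (1 11 2 14)(5 13 9 6)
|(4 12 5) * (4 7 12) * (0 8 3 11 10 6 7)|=9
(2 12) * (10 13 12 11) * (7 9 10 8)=[0, 1, 11, 3, 4, 5, 6, 9, 7, 10, 13, 8, 2, 12]=(2 11 8 7 9 10 13 12)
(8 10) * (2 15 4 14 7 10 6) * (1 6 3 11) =(1 6 2 15 4 14 7 10 8 3 11) =[0, 6, 15, 11, 14, 5, 2, 10, 3, 9, 8, 1, 12, 13, 7, 4]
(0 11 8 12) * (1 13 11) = [1, 13, 2, 3, 4, 5, 6, 7, 12, 9, 10, 8, 0, 11] = (0 1 13 11 8 12)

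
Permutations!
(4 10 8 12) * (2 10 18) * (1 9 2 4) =[0, 9, 10, 3, 18, 5, 6, 7, 12, 2, 8, 11, 1, 13, 14, 15, 16, 17, 4] =(1 9 2 10 8 12)(4 18)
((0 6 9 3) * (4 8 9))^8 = (0 4 9)(3 6 8) = [4, 1, 2, 6, 9, 5, 8, 7, 3, 0]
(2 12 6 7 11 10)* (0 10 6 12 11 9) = (12)(0 10 2 11 6 7 9) = [10, 1, 11, 3, 4, 5, 7, 9, 8, 0, 2, 6, 12]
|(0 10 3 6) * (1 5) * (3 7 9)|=6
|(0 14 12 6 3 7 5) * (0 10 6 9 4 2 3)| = |(0 14 12 9 4 2 3 7 5 10 6)| = 11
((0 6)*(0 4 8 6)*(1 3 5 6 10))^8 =(1 3 5 6 4 8 10) =[0, 3, 2, 5, 8, 6, 4, 7, 10, 9, 1]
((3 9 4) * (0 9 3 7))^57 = (0 9 4 7) = [9, 1, 2, 3, 7, 5, 6, 0, 8, 4]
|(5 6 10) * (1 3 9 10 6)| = 5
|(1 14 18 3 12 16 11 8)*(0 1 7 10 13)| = 12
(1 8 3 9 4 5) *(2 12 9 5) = [0, 8, 12, 5, 2, 1, 6, 7, 3, 4, 10, 11, 9] = (1 8 3 5)(2 12 9 4)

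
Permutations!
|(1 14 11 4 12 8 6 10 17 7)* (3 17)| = |(1 14 11 4 12 8 6 10 3 17 7)| = 11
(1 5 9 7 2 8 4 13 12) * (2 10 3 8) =(1 5 9 7 10 3 8 4 13 12) =[0, 5, 2, 8, 13, 9, 6, 10, 4, 7, 3, 11, 1, 12]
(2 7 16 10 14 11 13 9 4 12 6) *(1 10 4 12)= [0, 10, 7, 3, 1, 5, 2, 16, 8, 12, 14, 13, 6, 9, 11, 15, 4]= (1 10 14 11 13 9 12 6 2 7 16 4)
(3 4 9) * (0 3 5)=(0 3 4 9 5)=[3, 1, 2, 4, 9, 0, 6, 7, 8, 5]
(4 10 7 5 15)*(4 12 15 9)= (4 10 7 5 9)(12 15)= [0, 1, 2, 3, 10, 9, 6, 5, 8, 4, 7, 11, 15, 13, 14, 12]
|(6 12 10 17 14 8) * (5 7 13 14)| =9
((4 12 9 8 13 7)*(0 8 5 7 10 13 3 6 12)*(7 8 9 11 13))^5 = (0 6 7 8 13 9 12 4 3 10 5 11) = [6, 1, 2, 10, 3, 11, 7, 8, 13, 12, 5, 0, 4, 9]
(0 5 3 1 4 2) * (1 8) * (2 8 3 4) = [5, 2, 0, 3, 8, 4, 6, 7, 1] = (0 5 4 8 1 2)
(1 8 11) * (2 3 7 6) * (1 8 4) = (1 4)(2 3 7 6)(8 11) = [0, 4, 3, 7, 1, 5, 2, 6, 11, 9, 10, 8]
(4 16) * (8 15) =(4 16)(8 15) =[0, 1, 2, 3, 16, 5, 6, 7, 15, 9, 10, 11, 12, 13, 14, 8, 4]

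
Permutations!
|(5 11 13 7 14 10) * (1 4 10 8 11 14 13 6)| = |(1 4 10 5 14 8 11 6)(7 13)| = 8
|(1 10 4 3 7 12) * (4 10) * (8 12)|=6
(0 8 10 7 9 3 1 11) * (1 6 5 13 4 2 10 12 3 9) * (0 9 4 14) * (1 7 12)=(0 8 1 11 9 4 2 10 12 3 6 5 13 14)=[8, 11, 10, 6, 2, 13, 5, 7, 1, 4, 12, 9, 3, 14, 0]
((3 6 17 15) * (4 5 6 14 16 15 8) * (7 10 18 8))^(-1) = (3 15 16 14)(4 8 18 10 7 17 6 5) = [0, 1, 2, 15, 8, 4, 5, 17, 18, 9, 7, 11, 12, 13, 3, 16, 14, 6, 10]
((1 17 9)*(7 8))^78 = [0, 1, 2, 3, 4, 5, 6, 7, 8, 9, 10, 11, 12, 13, 14, 15, 16, 17] = (17)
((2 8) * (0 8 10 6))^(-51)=(0 6 10 2 8)=[6, 1, 8, 3, 4, 5, 10, 7, 0, 9, 2]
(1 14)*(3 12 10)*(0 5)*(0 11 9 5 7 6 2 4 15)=[7, 14, 4, 12, 15, 11, 2, 6, 8, 5, 3, 9, 10, 13, 1, 0]=(0 7 6 2 4 15)(1 14)(3 12 10)(5 11 9)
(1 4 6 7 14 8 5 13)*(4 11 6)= (1 11 6 7 14 8 5 13)= [0, 11, 2, 3, 4, 13, 7, 14, 5, 9, 10, 6, 12, 1, 8]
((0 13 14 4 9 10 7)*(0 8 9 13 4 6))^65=[0, 1, 2, 3, 4, 5, 6, 8, 9, 10, 7, 11, 12, 13, 14]=(14)(7 8 9 10)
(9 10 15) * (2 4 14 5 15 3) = (2 4 14 5 15 9 10 3) = [0, 1, 4, 2, 14, 15, 6, 7, 8, 10, 3, 11, 12, 13, 5, 9]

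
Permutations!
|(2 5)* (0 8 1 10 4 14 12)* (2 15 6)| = 28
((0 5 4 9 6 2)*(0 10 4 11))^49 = [5, 1, 6, 3, 10, 11, 9, 7, 8, 4, 2, 0] = (0 5 11)(2 6 9 4 10)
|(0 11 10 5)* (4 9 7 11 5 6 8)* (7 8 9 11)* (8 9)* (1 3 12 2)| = |(0 5)(1 3 12 2)(4 11 10 6 8)| = 20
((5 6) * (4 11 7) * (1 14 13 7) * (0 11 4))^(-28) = [1, 13, 2, 3, 4, 5, 6, 11, 8, 9, 10, 14, 12, 0, 7] = (0 1 13)(7 11 14)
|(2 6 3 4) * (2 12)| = |(2 6 3 4 12)| = 5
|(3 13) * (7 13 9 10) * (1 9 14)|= 7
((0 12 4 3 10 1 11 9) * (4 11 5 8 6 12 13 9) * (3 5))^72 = [0, 1, 2, 3, 4, 5, 6, 7, 8, 9, 10, 11, 12, 13] = (13)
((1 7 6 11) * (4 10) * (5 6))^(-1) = (1 11 6 5 7)(4 10) = [0, 11, 2, 3, 10, 7, 5, 1, 8, 9, 4, 6]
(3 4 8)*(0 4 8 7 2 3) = [4, 1, 3, 8, 7, 5, 6, 2, 0] = (0 4 7 2 3 8)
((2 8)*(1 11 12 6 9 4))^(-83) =[0, 11, 8, 3, 1, 5, 9, 7, 2, 4, 10, 12, 6] =(1 11 12 6 9 4)(2 8)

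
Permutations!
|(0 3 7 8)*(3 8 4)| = |(0 8)(3 7 4)| = 6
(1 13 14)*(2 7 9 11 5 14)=(1 13 2 7 9 11 5 14)=[0, 13, 7, 3, 4, 14, 6, 9, 8, 11, 10, 5, 12, 2, 1]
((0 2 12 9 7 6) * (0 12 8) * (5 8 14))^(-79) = (0 2 14 5 8)(6 12 9 7) = [2, 1, 14, 3, 4, 8, 12, 6, 0, 7, 10, 11, 9, 13, 5]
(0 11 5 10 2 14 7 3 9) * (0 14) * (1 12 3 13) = (0 11 5 10 2)(1 12 3 9 14 7 13) = [11, 12, 0, 9, 4, 10, 6, 13, 8, 14, 2, 5, 3, 1, 7]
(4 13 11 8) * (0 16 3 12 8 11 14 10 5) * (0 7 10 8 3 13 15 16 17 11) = [17, 1, 2, 12, 15, 7, 6, 10, 4, 9, 5, 0, 3, 14, 8, 16, 13, 11] = (0 17 11)(3 12)(4 15 16 13 14 8)(5 7 10)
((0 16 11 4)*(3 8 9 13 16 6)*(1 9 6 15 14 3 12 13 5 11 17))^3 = [3, 11, 2, 12, 14, 0, 16, 7, 13, 4, 10, 15, 17, 1, 6, 8, 9, 5] = (0 3 12 17 5)(1 11 15 8 13)(4 14 6 16 9)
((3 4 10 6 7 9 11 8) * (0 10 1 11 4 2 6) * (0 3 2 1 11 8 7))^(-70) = [0, 1, 2, 3, 7, 5, 6, 4, 8, 11, 10, 9] = (4 7)(9 11)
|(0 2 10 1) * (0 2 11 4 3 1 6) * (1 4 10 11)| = 6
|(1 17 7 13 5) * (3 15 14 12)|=20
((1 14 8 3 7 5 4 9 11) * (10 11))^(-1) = (1 11 10 9 4 5 7 3 8 14) = [0, 11, 2, 8, 5, 7, 6, 3, 14, 4, 9, 10, 12, 13, 1]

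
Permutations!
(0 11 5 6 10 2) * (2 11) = (0 2)(5 6 10 11) = [2, 1, 0, 3, 4, 6, 10, 7, 8, 9, 11, 5]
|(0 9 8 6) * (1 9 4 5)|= 7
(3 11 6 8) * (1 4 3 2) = (1 4 3 11 6 8 2) = [0, 4, 1, 11, 3, 5, 8, 7, 2, 9, 10, 6]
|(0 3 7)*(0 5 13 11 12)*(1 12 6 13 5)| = |(0 3 7 1 12)(6 13 11)| = 15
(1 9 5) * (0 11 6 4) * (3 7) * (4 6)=(0 11 4)(1 9 5)(3 7)=[11, 9, 2, 7, 0, 1, 6, 3, 8, 5, 10, 4]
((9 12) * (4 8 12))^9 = (4 8 12 9) = [0, 1, 2, 3, 8, 5, 6, 7, 12, 4, 10, 11, 9]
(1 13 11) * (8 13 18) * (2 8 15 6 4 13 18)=(1 2 8 18 15 6 4 13 11)=[0, 2, 8, 3, 13, 5, 4, 7, 18, 9, 10, 1, 12, 11, 14, 6, 16, 17, 15]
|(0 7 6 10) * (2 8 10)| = |(0 7 6 2 8 10)| = 6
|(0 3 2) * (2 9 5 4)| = 6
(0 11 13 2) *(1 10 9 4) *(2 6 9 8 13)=(0 11 2)(1 10 8 13 6 9 4)=[11, 10, 0, 3, 1, 5, 9, 7, 13, 4, 8, 2, 12, 6]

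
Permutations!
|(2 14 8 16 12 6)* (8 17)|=7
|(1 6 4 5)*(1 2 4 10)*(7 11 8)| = |(1 6 10)(2 4 5)(7 11 8)| = 3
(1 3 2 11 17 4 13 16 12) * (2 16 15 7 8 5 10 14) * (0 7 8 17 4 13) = (0 7 17 13 15 8 5 10 14 2 11 4)(1 3 16 12) = [7, 3, 11, 16, 0, 10, 6, 17, 5, 9, 14, 4, 1, 15, 2, 8, 12, 13]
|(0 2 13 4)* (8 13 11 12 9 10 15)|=|(0 2 11 12 9 10 15 8 13 4)|=10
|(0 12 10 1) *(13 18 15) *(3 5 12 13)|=9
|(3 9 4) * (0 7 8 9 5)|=|(0 7 8 9 4 3 5)|=7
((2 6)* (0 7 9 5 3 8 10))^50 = (0 7 9 5 3 8 10) = [7, 1, 2, 8, 4, 3, 6, 9, 10, 5, 0]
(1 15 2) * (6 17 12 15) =(1 6 17 12 15 2) =[0, 6, 1, 3, 4, 5, 17, 7, 8, 9, 10, 11, 15, 13, 14, 2, 16, 12]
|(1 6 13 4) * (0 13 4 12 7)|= 12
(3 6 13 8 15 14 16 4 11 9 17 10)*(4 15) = (3 6 13 8 4 11 9 17 10)(14 16 15) = [0, 1, 2, 6, 11, 5, 13, 7, 4, 17, 3, 9, 12, 8, 16, 14, 15, 10]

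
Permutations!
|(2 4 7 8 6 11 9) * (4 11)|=12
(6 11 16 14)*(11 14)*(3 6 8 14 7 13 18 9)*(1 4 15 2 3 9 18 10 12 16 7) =(18)(1 4 15 2 3 6)(7 13 10 12 16 11)(8 14) =[0, 4, 3, 6, 15, 5, 1, 13, 14, 9, 12, 7, 16, 10, 8, 2, 11, 17, 18]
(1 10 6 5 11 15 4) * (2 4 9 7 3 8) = [0, 10, 4, 8, 1, 11, 5, 3, 2, 7, 6, 15, 12, 13, 14, 9] = (1 10 6 5 11 15 9 7 3 8 2 4)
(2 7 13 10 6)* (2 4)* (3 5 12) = [0, 1, 7, 5, 2, 12, 4, 13, 8, 9, 6, 11, 3, 10] = (2 7 13 10 6 4)(3 5 12)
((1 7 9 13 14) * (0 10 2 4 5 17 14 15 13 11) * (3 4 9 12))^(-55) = [0, 7, 2, 4, 5, 17, 6, 12, 8, 9, 10, 11, 3, 15, 1, 13, 16, 14] = (1 7 12 3 4 5 17 14)(13 15)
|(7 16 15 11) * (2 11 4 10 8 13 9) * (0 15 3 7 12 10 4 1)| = 21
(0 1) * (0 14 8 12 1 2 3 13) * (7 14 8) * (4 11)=(0 2 3 13)(1 8 12)(4 11)(7 14)=[2, 8, 3, 13, 11, 5, 6, 14, 12, 9, 10, 4, 1, 0, 7]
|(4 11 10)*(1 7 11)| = 5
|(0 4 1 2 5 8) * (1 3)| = 7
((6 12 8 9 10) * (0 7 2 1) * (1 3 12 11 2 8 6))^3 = (0 9)(1 8)(2 6 3 11 12)(7 10) = [9, 8, 6, 11, 4, 5, 3, 10, 1, 0, 7, 12, 2]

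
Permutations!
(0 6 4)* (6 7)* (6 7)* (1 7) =[6, 7, 2, 3, 0, 5, 4, 1] =(0 6 4)(1 7)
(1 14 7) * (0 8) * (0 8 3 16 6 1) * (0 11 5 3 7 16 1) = (0 7 11 5 3 1 14 16 6) = [7, 14, 2, 1, 4, 3, 0, 11, 8, 9, 10, 5, 12, 13, 16, 15, 6]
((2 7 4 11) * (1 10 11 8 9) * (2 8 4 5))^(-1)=[0, 9, 5, 3, 4, 7, 6, 2, 11, 8, 1, 10]=(1 9 8 11 10)(2 5 7)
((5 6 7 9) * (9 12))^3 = (5 12 6 9 7) = [0, 1, 2, 3, 4, 12, 9, 5, 8, 7, 10, 11, 6]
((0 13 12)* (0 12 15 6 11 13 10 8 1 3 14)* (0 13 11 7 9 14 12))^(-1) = (0 12 3 1 8 10)(6 15 13 14 9 7) = [12, 8, 2, 1, 4, 5, 15, 6, 10, 7, 0, 11, 3, 14, 9, 13]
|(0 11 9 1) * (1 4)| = 5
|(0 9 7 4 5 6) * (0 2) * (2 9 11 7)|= |(0 11 7 4 5 6 9 2)|= 8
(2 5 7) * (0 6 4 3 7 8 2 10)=(0 6 4 3 7 10)(2 5 8)=[6, 1, 5, 7, 3, 8, 4, 10, 2, 9, 0]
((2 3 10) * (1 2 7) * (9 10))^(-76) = [0, 3, 9, 10, 4, 5, 6, 2, 8, 7, 1] = (1 3 10)(2 9 7)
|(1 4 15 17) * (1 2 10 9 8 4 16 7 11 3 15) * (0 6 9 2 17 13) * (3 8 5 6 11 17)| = |(0 11 8 4 1 16 7 17 3 15 13)(2 10)(5 6 9)| = 66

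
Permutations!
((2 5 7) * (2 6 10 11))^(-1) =[0, 1, 11, 3, 4, 2, 7, 5, 8, 9, 6, 10] =(2 11 10 6 7 5)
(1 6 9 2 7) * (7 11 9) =(1 6 7)(2 11 9) =[0, 6, 11, 3, 4, 5, 7, 1, 8, 2, 10, 9]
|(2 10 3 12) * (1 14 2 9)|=7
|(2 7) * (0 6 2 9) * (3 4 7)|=|(0 6 2 3 4 7 9)|=7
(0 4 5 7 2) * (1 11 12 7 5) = (0 4 1 11 12 7 2) = [4, 11, 0, 3, 1, 5, 6, 2, 8, 9, 10, 12, 7]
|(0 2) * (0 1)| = 3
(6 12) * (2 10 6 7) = [0, 1, 10, 3, 4, 5, 12, 2, 8, 9, 6, 11, 7] = (2 10 6 12 7)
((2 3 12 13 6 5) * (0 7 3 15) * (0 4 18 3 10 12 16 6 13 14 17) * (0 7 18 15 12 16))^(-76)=[3, 1, 10, 18, 4, 7, 17, 2, 8, 9, 12, 11, 16, 13, 6, 15, 14, 5, 0]=(0 3 18)(2 10 12 16 14 6 17 5 7)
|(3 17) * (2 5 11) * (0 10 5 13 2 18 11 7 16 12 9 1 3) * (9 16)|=8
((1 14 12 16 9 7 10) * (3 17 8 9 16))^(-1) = (1 10 7 9 8 17 3 12 14) = [0, 10, 2, 12, 4, 5, 6, 9, 17, 8, 7, 11, 14, 13, 1, 15, 16, 3]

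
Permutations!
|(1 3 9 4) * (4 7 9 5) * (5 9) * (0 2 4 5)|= |(0 2 4 1 3 9 7)|= 7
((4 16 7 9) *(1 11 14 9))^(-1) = (1 7 16 4 9 14 11) = [0, 7, 2, 3, 9, 5, 6, 16, 8, 14, 10, 1, 12, 13, 11, 15, 4]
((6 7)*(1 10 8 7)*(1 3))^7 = [0, 10, 2, 1, 4, 5, 3, 6, 7, 9, 8] = (1 10 8 7 6 3)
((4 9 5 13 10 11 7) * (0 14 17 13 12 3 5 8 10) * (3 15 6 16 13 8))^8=(0 9)(3 14)(4 13)(5 17)(6 11)(7 16)(8 12)(10 15)=[9, 1, 2, 14, 13, 17, 11, 16, 12, 0, 15, 6, 8, 4, 3, 10, 7, 5]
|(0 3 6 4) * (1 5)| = 4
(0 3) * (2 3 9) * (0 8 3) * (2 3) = (0 9 3 8 2) = [9, 1, 0, 8, 4, 5, 6, 7, 2, 3]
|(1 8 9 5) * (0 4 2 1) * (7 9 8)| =|(0 4 2 1 7 9 5)| =7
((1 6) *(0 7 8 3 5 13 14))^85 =[7, 6, 2, 5, 4, 13, 1, 8, 3, 9, 10, 11, 12, 14, 0] =(0 7 8 3 5 13 14)(1 6)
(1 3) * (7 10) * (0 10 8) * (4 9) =(0 10 7 8)(1 3)(4 9) =[10, 3, 2, 1, 9, 5, 6, 8, 0, 4, 7]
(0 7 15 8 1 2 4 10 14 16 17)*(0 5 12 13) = (0 7 15 8 1 2 4 10 14 16 17 5 12 13) = [7, 2, 4, 3, 10, 12, 6, 15, 1, 9, 14, 11, 13, 0, 16, 8, 17, 5]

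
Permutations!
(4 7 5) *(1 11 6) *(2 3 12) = (1 11 6)(2 3 12)(4 7 5) = [0, 11, 3, 12, 7, 4, 1, 5, 8, 9, 10, 6, 2]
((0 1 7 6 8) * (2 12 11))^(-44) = [1, 7, 12, 3, 4, 5, 8, 6, 0, 9, 10, 2, 11] = (0 1 7 6 8)(2 12 11)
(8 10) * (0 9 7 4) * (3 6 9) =(0 3 6 9 7 4)(8 10) =[3, 1, 2, 6, 0, 5, 9, 4, 10, 7, 8]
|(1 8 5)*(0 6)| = 6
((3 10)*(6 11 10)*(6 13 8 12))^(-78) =(3 10 11 6 12 8 13) =[0, 1, 2, 10, 4, 5, 12, 7, 13, 9, 11, 6, 8, 3]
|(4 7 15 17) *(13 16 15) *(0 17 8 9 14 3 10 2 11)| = 14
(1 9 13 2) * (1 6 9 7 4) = (1 7 4)(2 6 9 13) = [0, 7, 6, 3, 1, 5, 9, 4, 8, 13, 10, 11, 12, 2]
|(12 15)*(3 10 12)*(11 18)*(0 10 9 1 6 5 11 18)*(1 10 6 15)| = 12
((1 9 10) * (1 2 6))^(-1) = (1 6 2 10 9) = [0, 6, 10, 3, 4, 5, 2, 7, 8, 1, 9]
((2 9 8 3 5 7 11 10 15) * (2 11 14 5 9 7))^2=(2 14)(3 8 9)(5 7)(10 11 15)=[0, 1, 14, 8, 4, 7, 6, 5, 9, 3, 11, 15, 12, 13, 2, 10]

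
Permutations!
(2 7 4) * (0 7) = (0 7 4 2) = [7, 1, 0, 3, 2, 5, 6, 4]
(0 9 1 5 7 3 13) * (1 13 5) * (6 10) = (0 9 13)(3 5 7)(6 10) = [9, 1, 2, 5, 4, 7, 10, 3, 8, 13, 6, 11, 12, 0]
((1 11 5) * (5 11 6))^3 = (11) = [0, 1, 2, 3, 4, 5, 6, 7, 8, 9, 10, 11]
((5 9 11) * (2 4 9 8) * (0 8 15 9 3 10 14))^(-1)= (0 14 10 3 4 2 8)(5 11 9 15)= [14, 1, 8, 4, 2, 11, 6, 7, 0, 15, 3, 9, 12, 13, 10, 5]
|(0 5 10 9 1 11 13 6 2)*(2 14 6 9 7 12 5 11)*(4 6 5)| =42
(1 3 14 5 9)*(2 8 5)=(1 3 14 2 8 5 9)=[0, 3, 8, 14, 4, 9, 6, 7, 5, 1, 10, 11, 12, 13, 2]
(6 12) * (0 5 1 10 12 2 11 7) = (0 5 1 10 12 6 2 11 7) = [5, 10, 11, 3, 4, 1, 2, 0, 8, 9, 12, 7, 6]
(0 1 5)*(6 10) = [1, 5, 2, 3, 4, 0, 10, 7, 8, 9, 6] = (0 1 5)(6 10)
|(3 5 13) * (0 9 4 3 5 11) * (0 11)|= |(0 9 4 3)(5 13)|= 4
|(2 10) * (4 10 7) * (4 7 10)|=2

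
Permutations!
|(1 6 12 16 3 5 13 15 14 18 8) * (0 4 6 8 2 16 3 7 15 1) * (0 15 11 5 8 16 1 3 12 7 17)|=|(0 4 6 7 11 5 13 3 8 15 14 18 2 1 16 17)|=16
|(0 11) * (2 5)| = 2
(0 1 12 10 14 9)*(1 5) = (0 5 1 12 10 14 9) = [5, 12, 2, 3, 4, 1, 6, 7, 8, 0, 14, 11, 10, 13, 9]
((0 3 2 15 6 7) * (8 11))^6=(15)=[0, 1, 2, 3, 4, 5, 6, 7, 8, 9, 10, 11, 12, 13, 14, 15]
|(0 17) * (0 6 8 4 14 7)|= 7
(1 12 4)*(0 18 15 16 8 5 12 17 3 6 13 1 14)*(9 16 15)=[18, 17, 2, 6, 14, 12, 13, 7, 5, 16, 10, 11, 4, 1, 0, 15, 8, 3, 9]=(0 18 9 16 8 5 12 4 14)(1 17 3 6 13)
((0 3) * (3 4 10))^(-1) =[3, 1, 2, 10, 0, 5, 6, 7, 8, 9, 4] =(0 3 10 4)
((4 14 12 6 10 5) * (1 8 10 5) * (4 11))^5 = (1 10 8)(4 11 5 6 12 14) = [0, 10, 2, 3, 11, 6, 12, 7, 1, 9, 8, 5, 14, 13, 4]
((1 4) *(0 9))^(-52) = (9) = [0, 1, 2, 3, 4, 5, 6, 7, 8, 9]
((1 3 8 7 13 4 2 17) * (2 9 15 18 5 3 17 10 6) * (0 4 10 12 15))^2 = (0 9 4)(2 15 5 8 13 6 12 18 3 7 10) = [9, 1, 15, 7, 0, 8, 12, 10, 13, 4, 2, 11, 18, 6, 14, 5, 16, 17, 3]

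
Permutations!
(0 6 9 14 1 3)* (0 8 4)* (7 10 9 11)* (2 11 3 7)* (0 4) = (0 6 3 8)(1 7 10 9 14)(2 11) = [6, 7, 11, 8, 4, 5, 3, 10, 0, 14, 9, 2, 12, 13, 1]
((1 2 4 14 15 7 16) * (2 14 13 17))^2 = [0, 15, 13, 3, 17, 5, 6, 1, 8, 9, 10, 11, 12, 2, 7, 16, 14, 4] = (1 15 16 14 7)(2 13)(4 17)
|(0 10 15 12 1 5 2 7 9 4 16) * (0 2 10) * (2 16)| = |(16)(1 5 10 15 12)(2 7 9 4)| = 20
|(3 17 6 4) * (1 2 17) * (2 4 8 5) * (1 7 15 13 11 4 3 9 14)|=45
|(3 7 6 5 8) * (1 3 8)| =5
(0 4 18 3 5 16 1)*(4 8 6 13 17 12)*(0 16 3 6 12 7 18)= [8, 16, 2, 5, 0, 3, 13, 18, 12, 9, 10, 11, 4, 17, 14, 15, 1, 7, 6]= (0 8 12 4)(1 16)(3 5)(6 13 17 7 18)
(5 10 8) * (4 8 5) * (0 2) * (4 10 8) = (0 2)(5 8 10) = [2, 1, 0, 3, 4, 8, 6, 7, 10, 9, 5]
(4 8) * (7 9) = (4 8)(7 9) = [0, 1, 2, 3, 8, 5, 6, 9, 4, 7]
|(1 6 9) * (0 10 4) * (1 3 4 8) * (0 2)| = |(0 10 8 1 6 9 3 4 2)| = 9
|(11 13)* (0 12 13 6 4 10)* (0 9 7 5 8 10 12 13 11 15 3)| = |(0 13 15 3)(4 12 11 6)(5 8 10 9 7)| = 20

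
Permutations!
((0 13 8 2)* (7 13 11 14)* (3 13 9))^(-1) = (0 2 8 13 3 9 7 14 11) = [2, 1, 8, 9, 4, 5, 6, 14, 13, 7, 10, 0, 12, 3, 11]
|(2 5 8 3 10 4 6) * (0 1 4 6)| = |(0 1 4)(2 5 8 3 10 6)| = 6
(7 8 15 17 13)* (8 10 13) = (7 10 13)(8 15 17) = [0, 1, 2, 3, 4, 5, 6, 10, 15, 9, 13, 11, 12, 7, 14, 17, 16, 8]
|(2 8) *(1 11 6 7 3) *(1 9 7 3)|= |(1 11 6 3 9 7)(2 8)|= 6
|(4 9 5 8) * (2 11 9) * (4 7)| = 7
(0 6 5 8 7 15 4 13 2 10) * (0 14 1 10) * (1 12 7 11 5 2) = (0 6 2)(1 10 14 12 7 15 4 13)(5 8 11) = [6, 10, 0, 3, 13, 8, 2, 15, 11, 9, 14, 5, 7, 1, 12, 4]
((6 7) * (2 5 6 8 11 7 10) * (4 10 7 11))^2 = (11)(2 6 8 10 5 7 4) = [0, 1, 6, 3, 2, 7, 8, 4, 10, 9, 5, 11]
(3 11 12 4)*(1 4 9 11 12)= (1 4 3 12 9 11)= [0, 4, 2, 12, 3, 5, 6, 7, 8, 11, 10, 1, 9]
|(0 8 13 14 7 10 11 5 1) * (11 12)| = |(0 8 13 14 7 10 12 11 5 1)| = 10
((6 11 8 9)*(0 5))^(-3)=[5, 1, 2, 3, 4, 0, 11, 7, 9, 6, 10, 8]=(0 5)(6 11 8 9)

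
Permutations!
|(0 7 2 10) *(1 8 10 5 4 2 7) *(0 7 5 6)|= |(0 1 8 10 7 5 4 2 6)|= 9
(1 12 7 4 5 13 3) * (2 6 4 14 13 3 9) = (1 12 7 14 13 9 2 6 4 5 3) = [0, 12, 6, 1, 5, 3, 4, 14, 8, 2, 10, 11, 7, 9, 13]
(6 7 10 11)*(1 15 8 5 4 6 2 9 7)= (1 15 8 5 4 6)(2 9 7 10 11)= [0, 15, 9, 3, 6, 4, 1, 10, 5, 7, 11, 2, 12, 13, 14, 8]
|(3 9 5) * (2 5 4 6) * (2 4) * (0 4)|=|(0 4 6)(2 5 3 9)|=12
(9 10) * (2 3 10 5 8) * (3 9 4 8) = (2 9 5 3 10 4 8) = [0, 1, 9, 10, 8, 3, 6, 7, 2, 5, 4]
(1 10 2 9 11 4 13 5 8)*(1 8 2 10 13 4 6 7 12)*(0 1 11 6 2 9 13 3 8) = (0 1 3 8)(2 13 5 9 6 7 12 11) = [1, 3, 13, 8, 4, 9, 7, 12, 0, 6, 10, 2, 11, 5]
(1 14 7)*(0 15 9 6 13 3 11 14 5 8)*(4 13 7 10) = (0 15 9 6 7 1 5 8)(3 11 14 10 4 13) = [15, 5, 2, 11, 13, 8, 7, 1, 0, 6, 4, 14, 12, 3, 10, 9]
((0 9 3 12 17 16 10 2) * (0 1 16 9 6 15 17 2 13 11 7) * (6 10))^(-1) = (0 7 11 13 10)(1 2 12 3 9 17 15 6 16) = [7, 2, 12, 9, 4, 5, 16, 11, 8, 17, 0, 13, 3, 10, 14, 6, 1, 15]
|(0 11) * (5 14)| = |(0 11)(5 14)| = 2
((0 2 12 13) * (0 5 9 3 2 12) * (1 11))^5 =(0 3 5 12 2 9 13)(1 11) =[3, 11, 9, 5, 4, 12, 6, 7, 8, 13, 10, 1, 2, 0]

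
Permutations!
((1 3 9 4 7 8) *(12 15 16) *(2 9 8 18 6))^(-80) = (1 3 8)(2 18 4)(6 7 9)(12 15 16) = [0, 3, 18, 8, 2, 5, 7, 9, 1, 6, 10, 11, 15, 13, 14, 16, 12, 17, 4]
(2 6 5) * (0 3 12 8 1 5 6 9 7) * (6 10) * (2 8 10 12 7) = [3, 5, 9, 7, 4, 8, 12, 0, 1, 2, 6, 11, 10] = (0 3 7)(1 5 8)(2 9)(6 12 10)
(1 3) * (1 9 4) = (1 3 9 4) = [0, 3, 2, 9, 1, 5, 6, 7, 8, 4]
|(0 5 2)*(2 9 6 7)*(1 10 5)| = |(0 1 10 5 9 6 7 2)| = 8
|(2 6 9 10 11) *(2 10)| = |(2 6 9)(10 11)| = 6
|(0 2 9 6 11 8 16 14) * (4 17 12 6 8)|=|(0 2 9 8 16 14)(4 17 12 6 11)|=30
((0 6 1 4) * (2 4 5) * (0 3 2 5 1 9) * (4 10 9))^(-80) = (0 2 6 10 4 9 3) = [2, 1, 6, 0, 9, 5, 10, 7, 8, 3, 4]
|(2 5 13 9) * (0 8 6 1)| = 4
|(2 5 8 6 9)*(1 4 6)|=|(1 4 6 9 2 5 8)|=7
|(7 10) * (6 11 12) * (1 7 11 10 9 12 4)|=8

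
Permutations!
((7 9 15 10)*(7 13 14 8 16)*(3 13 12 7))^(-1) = (3 16 8 14 13)(7 12 10 15 9) = [0, 1, 2, 16, 4, 5, 6, 12, 14, 7, 15, 11, 10, 3, 13, 9, 8]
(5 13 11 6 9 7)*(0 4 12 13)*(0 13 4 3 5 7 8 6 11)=(0 3 5 13)(4 12)(6 9 8)=[3, 1, 2, 5, 12, 13, 9, 7, 6, 8, 10, 11, 4, 0]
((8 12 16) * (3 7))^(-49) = (3 7)(8 16 12) = [0, 1, 2, 7, 4, 5, 6, 3, 16, 9, 10, 11, 8, 13, 14, 15, 12]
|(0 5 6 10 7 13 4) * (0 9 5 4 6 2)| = |(0 4 9 5 2)(6 10 7 13)| = 20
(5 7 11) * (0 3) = [3, 1, 2, 0, 4, 7, 6, 11, 8, 9, 10, 5] = (0 3)(5 7 11)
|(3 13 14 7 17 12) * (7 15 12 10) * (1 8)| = |(1 8)(3 13 14 15 12)(7 17 10)| = 30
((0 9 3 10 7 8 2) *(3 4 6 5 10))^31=[5, 1, 6, 3, 7, 2, 8, 9, 4, 10, 0]=(0 5 2 6 8 4 7 9 10)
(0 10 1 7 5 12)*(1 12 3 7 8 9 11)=[10, 8, 2, 7, 4, 3, 6, 5, 9, 11, 12, 1, 0]=(0 10 12)(1 8 9 11)(3 7 5)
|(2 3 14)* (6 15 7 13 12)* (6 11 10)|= 21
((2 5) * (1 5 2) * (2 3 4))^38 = (5)(2 4 3) = [0, 1, 4, 2, 3, 5]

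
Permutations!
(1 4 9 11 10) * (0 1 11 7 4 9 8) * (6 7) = (0 1 9 6 7 4 8)(10 11) = [1, 9, 2, 3, 8, 5, 7, 4, 0, 6, 11, 10]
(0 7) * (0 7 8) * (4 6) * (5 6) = (0 8)(4 5 6) = [8, 1, 2, 3, 5, 6, 4, 7, 0]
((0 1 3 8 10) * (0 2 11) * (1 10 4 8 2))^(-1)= [11, 10, 3, 1, 8, 5, 6, 7, 4, 9, 0, 2]= (0 11 2 3 1 10)(4 8)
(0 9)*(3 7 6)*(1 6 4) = (0 9)(1 6 3 7 4) = [9, 6, 2, 7, 1, 5, 3, 4, 8, 0]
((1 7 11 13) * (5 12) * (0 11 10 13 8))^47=[8, 13, 2, 3, 4, 12, 6, 1, 11, 9, 7, 0, 5, 10]=(0 8 11)(1 13 10 7)(5 12)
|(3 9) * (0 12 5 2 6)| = 10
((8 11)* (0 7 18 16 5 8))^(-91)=(18)=[0, 1, 2, 3, 4, 5, 6, 7, 8, 9, 10, 11, 12, 13, 14, 15, 16, 17, 18]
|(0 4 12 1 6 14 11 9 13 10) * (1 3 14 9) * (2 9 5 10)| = |(0 4 12 3 14 11 1 6 5 10)(2 9 13)| = 30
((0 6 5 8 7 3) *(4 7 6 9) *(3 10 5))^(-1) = (0 3 6 8 5 10 7 4 9) = [3, 1, 2, 6, 9, 10, 8, 4, 5, 0, 7]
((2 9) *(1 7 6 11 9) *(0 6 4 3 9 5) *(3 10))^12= (11)(1 9 10 7 2 3 4)= [0, 9, 3, 4, 1, 5, 6, 2, 8, 10, 7, 11]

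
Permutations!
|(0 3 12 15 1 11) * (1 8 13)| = |(0 3 12 15 8 13 1 11)| = 8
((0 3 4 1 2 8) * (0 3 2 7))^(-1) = (0 7 1 4 3 8 2) = [7, 4, 0, 8, 3, 5, 6, 1, 2]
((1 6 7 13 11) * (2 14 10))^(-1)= (1 11 13 7 6)(2 10 14)= [0, 11, 10, 3, 4, 5, 1, 6, 8, 9, 14, 13, 12, 7, 2]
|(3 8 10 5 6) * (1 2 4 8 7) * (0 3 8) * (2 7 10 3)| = |(0 2 4)(1 7)(3 10 5 6 8)| = 30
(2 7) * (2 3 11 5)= [0, 1, 7, 11, 4, 2, 6, 3, 8, 9, 10, 5]= (2 7 3 11 5)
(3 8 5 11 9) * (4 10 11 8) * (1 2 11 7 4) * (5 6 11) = (1 2 5 8 6 11 9 3)(4 10 7) = [0, 2, 5, 1, 10, 8, 11, 4, 6, 3, 7, 9]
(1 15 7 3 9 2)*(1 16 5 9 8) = [0, 15, 16, 8, 4, 9, 6, 3, 1, 2, 10, 11, 12, 13, 14, 7, 5] = (1 15 7 3 8)(2 16 5 9)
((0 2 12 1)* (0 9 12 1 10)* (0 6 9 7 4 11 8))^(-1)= (0 8 11 4 7 1 2)(6 10 12 9)= [8, 2, 0, 3, 7, 5, 10, 1, 11, 6, 12, 4, 9]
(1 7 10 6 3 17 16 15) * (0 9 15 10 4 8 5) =(0 9 15 1 7 4 8 5)(3 17 16 10 6) =[9, 7, 2, 17, 8, 0, 3, 4, 5, 15, 6, 11, 12, 13, 14, 1, 10, 16]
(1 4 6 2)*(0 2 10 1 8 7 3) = [2, 4, 8, 0, 6, 5, 10, 3, 7, 9, 1] = (0 2 8 7 3)(1 4 6 10)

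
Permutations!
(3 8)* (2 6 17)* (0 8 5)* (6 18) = (0 8 3 5)(2 18 6 17) = [8, 1, 18, 5, 4, 0, 17, 7, 3, 9, 10, 11, 12, 13, 14, 15, 16, 2, 6]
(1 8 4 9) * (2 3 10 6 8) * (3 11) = (1 2 11 3 10 6 8 4 9) = [0, 2, 11, 10, 9, 5, 8, 7, 4, 1, 6, 3]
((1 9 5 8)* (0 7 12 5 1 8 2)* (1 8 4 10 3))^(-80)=(12)(1 10 8)(3 4 9)=[0, 10, 2, 4, 9, 5, 6, 7, 1, 3, 8, 11, 12]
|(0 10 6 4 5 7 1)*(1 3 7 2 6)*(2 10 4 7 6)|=|(0 4 5 10 1)(3 6 7)|=15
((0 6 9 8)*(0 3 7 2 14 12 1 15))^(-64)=(0 9 3 2 12 15 6 8 7 14 1)=[9, 0, 12, 2, 4, 5, 8, 14, 7, 3, 10, 11, 15, 13, 1, 6]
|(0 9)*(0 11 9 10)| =2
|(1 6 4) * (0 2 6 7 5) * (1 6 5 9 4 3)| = 6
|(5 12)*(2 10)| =|(2 10)(5 12)| =2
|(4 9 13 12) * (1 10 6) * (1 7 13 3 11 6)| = |(1 10)(3 11 6 7 13 12 4 9)| = 8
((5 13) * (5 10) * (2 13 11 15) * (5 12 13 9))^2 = (2 5 15 9 11)(10 13 12) = [0, 1, 5, 3, 4, 15, 6, 7, 8, 11, 13, 2, 10, 12, 14, 9]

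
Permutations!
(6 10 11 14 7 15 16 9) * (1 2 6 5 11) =(1 2 6 10)(5 11 14 7 15 16 9) =[0, 2, 6, 3, 4, 11, 10, 15, 8, 5, 1, 14, 12, 13, 7, 16, 9]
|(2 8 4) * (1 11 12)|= 3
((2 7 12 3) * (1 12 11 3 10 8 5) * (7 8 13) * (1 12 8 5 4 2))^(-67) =(1 3 11 7 13 10 12 5 2 4 8) =[0, 3, 4, 11, 8, 2, 6, 13, 1, 9, 12, 7, 5, 10]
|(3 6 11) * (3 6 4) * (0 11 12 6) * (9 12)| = 6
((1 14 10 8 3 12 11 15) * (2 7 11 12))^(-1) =(1 15 11 7 2 3 8 10 14) =[0, 15, 3, 8, 4, 5, 6, 2, 10, 9, 14, 7, 12, 13, 1, 11]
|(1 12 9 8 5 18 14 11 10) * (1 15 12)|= |(5 18 14 11 10 15 12 9 8)|= 9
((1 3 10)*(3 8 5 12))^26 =[0, 5, 2, 1, 4, 3, 6, 7, 12, 9, 8, 11, 10] =(1 5 3)(8 12 10)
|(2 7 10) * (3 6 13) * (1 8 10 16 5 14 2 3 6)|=20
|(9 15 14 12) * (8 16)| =4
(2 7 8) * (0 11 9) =[11, 1, 7, 3, 4, 5, 6, 8, 2, 0, 10, 9] =(0 11 9)(2 7 8)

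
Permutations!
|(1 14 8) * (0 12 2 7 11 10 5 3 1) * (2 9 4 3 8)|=|(0 12 9 4 3 1 14 2 7 11 10 5 8)|=13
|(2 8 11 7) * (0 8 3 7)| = 3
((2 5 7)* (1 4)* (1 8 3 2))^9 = [0, 8, 7, 5, 3, 1, 6, 4, 2] = (1 8 2 7 4 3 5)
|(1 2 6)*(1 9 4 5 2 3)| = 10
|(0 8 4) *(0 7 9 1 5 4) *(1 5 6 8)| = |(0 1 6 8)(4 7 9 5)| = 4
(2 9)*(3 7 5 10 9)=(2 3 7 5 10 9)=[0, 1, 3, 7, 4, 10, 6, 5, 8, 2, 9]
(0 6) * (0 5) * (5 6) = (6)(0 5) = [5, 1, 2, 3, 4, 0, 6]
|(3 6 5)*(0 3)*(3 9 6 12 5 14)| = |(0 9 6 14 3 12 5)| = 7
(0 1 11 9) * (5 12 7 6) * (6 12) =[1, 11, 2, 3, 4, 6, 5, 12, 8, 0, 10, 9, 7] =(0 1 11 9)(5 6)(7 12)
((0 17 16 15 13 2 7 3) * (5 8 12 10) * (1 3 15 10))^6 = (0 12 10)(1 5 17)(2 15)(3 8 16)(7 13) = [12, 5, 15, 8, 4, 17, 6, 13, 16, 9, 0, 11, 10, 7, 14, 2, 3, 1]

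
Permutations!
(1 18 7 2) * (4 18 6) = (1 6 4 18 7 2) = [0, 6, 1, 3, 18, 5, 4, 2, 8, 9, 10, 11, 12, 13, 14, 15, 16, 17, 7]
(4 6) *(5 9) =(4 6)(5 9) =[0, 1, 2, 3, 6, 9, 4, 7, 8, 5]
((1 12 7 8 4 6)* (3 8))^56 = (12) = [0, 1, 2, 3, 4, 5, 6, 7, 8, 9, 10, 11, 12]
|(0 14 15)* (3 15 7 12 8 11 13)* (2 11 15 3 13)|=|(0 14 7 12 8 15)(2 11)|=6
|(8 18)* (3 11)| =2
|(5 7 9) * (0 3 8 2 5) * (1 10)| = 14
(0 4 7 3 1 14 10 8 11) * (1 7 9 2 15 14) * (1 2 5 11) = [4, 2, 15, 7, 9, 11, 6, 3, 1, 5, 8, 0, 12, 13, 10, 14] = (0 4 9 5 11)(1 2 15 14 10 8)(3 7)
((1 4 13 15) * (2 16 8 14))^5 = (1 4 13 15)(2 16 8 14) = [0, 4, 16, 3, 13, 5, 6, 7, 14, 9, 10, 11, 12, 15, 2, 1, 8]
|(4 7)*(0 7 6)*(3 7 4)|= |(0 4 6)(3 7)|= 6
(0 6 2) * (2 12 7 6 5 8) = (0 5 8 2)(6 12 7) = [5, 1, 0, 3, 4, 8, 12, 6, 2, 9, 10, 11, 7]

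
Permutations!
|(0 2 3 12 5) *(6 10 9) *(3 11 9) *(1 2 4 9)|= |(0 4 9 6 10 3 12 5)(1 2 11)|= 24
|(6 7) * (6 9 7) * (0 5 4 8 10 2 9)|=8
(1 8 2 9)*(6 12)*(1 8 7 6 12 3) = [0, 7, 9, 1, 4, 5, 3, 6, 2, 8, 10, 11, 12] = (12)(1 7 6 3)(2 9 8)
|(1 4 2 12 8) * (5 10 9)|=15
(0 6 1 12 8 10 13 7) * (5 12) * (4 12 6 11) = (0 11 4 12 8 10 13 7)(1 5 6) = [11, 5, 2, 3, 12, 6, 1, 0, 10, 9, 13, 4, 8, 7]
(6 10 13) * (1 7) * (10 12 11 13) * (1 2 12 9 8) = (1 7 2 12 11 13 6 9 8) = [0, 7, 12, 3, 4, 5, 9, 2, 1, 8, 10, 13, 11, 6]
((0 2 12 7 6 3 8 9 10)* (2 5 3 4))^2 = (0 3 9)(2 7 4 12 6)(5 8 10) = [3, 1, 7, 9, 12, 8, 2, 4, 10, 0, 5, 11, 6]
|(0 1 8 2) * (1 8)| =|(0 8 2)| =3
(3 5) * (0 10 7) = (0 10 7)(3 5) = [10, 1, 2, 5, 4, 3, 6, 0, 8, 9, 7]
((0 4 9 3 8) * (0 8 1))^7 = (0 9 1 4 3) = [9, 4, 2, 0, 3, 5, 6, 7, 8, 1]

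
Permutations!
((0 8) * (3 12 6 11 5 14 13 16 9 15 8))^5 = (0 5 15 6 16 3 14 8 11 9 12 13) = [5, 1, 2, 14, 4, 15, 16, 7, 11, 12, 10, 9, 13, 0, 8, 6, 3]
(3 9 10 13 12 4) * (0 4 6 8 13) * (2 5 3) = (0 4 2 5 3 9 10)(6 8 13 12) = [4, 1, 5, 9, 2, 3, 8, 7, 13, 10, 0, 11, 6, 12]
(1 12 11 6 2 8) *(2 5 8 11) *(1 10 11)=(1 12 2)(5 8 10 11 6)=[0, 12, 1, 3, 4, 8, 5, 7, 10, 9, 11, 6, 2]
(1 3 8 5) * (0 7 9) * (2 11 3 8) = [7, 8, 11, 2, 4, 1, 6, 9, 5, 0, 10, 3] = (0 7 9)(1 8 5)(2 11 3)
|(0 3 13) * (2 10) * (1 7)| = 6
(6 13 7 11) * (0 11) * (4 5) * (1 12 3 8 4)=[11, 12, 2, 8, 5, 1, 13, 0, 4, 9, 10, 6, 3, 7]=(0 11 6 13 7)(1 12 3 8 4 5)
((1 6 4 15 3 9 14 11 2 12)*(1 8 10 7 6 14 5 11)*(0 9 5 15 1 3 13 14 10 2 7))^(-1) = (0 10 1 4 6 7 11 5 3 14 13 15 9)(2 8 12) = [10, 4, 8, 14, 6, 3, 7, 11, 12, 0, 1, 5, 2, 15, 13, 9]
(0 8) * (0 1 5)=(0 8 1 5)=[8, 5, 2, 3, 4, 0, 6, 7, 1]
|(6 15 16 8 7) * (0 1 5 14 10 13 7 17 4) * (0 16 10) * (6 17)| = 36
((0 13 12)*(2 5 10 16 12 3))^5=(0 10 3 12 5 13 16 2)=[10, 1, 0, 12, 4, 13, 6, 7, 8, 9, 3, 11, 5, 16, 14, 15, 2]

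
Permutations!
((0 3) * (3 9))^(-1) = (0 3 9) = [3, 1, 2, 9, 4, 5, 6, 7, 8, 0]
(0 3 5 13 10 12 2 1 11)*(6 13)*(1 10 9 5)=[3, 11, 10, 1, 4, 6, 13, 7, 8, 5, 12, 0, 2, 9]=(0 3 1 11)(2 10 12)(5 6 13 9)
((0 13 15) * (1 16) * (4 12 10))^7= [13, 16, 2, 3, 12, 5, 6, 7, 8, 9, 4, 11, 10, 15, 14, 0, 1]= (0 13 15)(1 16)(4 12 10)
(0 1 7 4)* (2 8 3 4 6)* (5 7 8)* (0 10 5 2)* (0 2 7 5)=(0 1 8 3 4 10)(2 7 6)=[1, 8, 7, 4, 10, 5, 2, 6, 3, 9, 0]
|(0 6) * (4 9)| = 2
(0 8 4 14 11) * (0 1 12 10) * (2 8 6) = [6, 12, 8, 3, 14, 5, 2, 7, 4, 9, 0, 1, 10, 13, 11] = (0 6 2 8 4 14 11 1 12 10)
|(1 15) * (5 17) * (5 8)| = 6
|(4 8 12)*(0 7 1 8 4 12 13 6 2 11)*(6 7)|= 4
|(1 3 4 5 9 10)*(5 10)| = 4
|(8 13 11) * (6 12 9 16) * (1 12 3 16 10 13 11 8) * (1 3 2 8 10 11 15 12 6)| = 10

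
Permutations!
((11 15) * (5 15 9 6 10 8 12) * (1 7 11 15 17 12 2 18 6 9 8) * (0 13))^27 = [13, 8, 10, 3, 4, 5, 7, 2, 6, 9, 11, 18, 12, 0, 14, 15, 16, 17, 1] = (0 13)(1 8 6 7 2 10 11 18)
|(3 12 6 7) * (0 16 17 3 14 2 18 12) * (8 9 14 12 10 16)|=|(0 8 9 14 2 18 10 16 17 3)(6 7 12)|=30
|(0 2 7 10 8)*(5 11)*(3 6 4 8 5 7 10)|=10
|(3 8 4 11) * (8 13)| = |(3 13 8 4 11)| = 5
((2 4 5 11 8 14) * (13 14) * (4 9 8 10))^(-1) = [0, 1, 14, 3, 10, 4, 6, 7, 9, 2, 11, 5, 12, 8, 13] = (2 14 13 8 9)(4 10 11 5)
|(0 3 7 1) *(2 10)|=4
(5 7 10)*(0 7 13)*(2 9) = (0 7 10 5 13)(2 9) = [7, 1, 9, 3, 4, 13, 6, 10, 8, 2, 5, 11, 12, 0]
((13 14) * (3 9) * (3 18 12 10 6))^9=(3 12)(6 18)(9 10)(13 14)=[0, 1, 2, 12, 4, 5, 18, 7, 8, 10, 9, 11, 3, 14, 13, 15, 16, 17, 6]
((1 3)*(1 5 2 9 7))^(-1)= (1 7 9 2 5 3)= [0, 7, 5, 1, 4, 3, 6, 9, 8, 2]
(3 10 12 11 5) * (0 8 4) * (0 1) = (0 8 4 1)(3 10 12 11 5) = [8, 0, 2, 10, 1, 3, 6, 7, 4, 9, 12, 5, 11]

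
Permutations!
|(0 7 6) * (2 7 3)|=5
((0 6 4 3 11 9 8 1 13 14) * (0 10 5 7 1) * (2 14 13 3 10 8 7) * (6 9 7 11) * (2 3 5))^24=(0 14 10 6 5 7 9 8 2 4 3 1 11)=[14, 11, 4, 1, 3, 7, 5, 9, 2, 8, 6, 0, 12, 13, 10]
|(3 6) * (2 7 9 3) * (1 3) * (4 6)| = |(1 3 4 6 2 7 9)| = 7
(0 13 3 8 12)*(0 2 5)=(0 13 3 8 12 2 5)=[13, 1, 5, 8, 4, 0, 6, 7, 12, 9, 10, 11, 2, 3]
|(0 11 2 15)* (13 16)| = 4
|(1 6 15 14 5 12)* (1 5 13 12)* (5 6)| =10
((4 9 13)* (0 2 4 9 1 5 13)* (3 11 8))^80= (0 1 9 4 13 2 5)(3 8 11)= [1, 9, 5, 8, 13, 0, 6, 7, 11, 4, 10, 3, 12, 2]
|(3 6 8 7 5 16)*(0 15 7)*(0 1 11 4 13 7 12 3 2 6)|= |(0 15 12 3)(1 11 4 13 7 5 16 2 6 8)|= 20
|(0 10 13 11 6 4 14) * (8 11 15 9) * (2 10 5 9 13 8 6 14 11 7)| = 28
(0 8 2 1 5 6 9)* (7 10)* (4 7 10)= [8, 5, 1, 3, 7, 6, 9, 4, 2, 0, 10]= (10)(0 8 2 1 5 6 9)(4 7)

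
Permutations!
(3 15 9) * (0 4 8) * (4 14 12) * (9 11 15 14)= (0 9 3 14 12 4 8)(11 15)= [9, 1, 2, 14, 8, 5, 6, 7, 0, 3, 10, 15, 4, 13, 12, 11]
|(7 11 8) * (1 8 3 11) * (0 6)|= |(0 6)(1 8 7)(3 11)|= 6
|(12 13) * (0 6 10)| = |(0 6 10)(12 13)| = 6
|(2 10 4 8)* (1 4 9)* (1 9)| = |(1 4 8 2 10)| = 5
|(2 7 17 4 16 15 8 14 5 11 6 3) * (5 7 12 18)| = 7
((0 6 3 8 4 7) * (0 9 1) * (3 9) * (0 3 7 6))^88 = (1 6 8)(3 9 4) = [0, 6, 2, 9, 3, 5, 8, 7, 1, 4]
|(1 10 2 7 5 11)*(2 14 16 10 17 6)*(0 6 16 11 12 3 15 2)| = |(0 6)(1 17 16 10 14 11)(2 7 5 12 3 15)| = 6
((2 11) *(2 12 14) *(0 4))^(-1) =(0 4)(2 14 12 11) =[4, 1, 14, 3, 0, 5, 6, 7, 8, 9, 10, 2, 11, 13, 12]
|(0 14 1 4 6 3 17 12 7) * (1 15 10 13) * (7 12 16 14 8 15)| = 13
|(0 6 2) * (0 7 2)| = |(0 6)(2 7)| = 2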